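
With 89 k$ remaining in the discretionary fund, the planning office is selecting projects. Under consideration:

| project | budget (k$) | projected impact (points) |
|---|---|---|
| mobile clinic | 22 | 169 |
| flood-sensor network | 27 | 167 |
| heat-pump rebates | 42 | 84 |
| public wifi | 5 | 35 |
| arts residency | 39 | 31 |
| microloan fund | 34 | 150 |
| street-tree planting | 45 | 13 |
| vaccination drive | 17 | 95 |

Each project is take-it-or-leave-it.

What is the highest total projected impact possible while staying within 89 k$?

Greedy by ratio would take mobile clinic + flood-sensor network + public wifi + vaccination drive: 71 k$ used, total 466.
Dropping vaccination drive frees 17 k$; slotting in microloan fund (34 k$) lifts the total to 521 at 88 k$.
Nothing else within 89 k$ beats 521.

521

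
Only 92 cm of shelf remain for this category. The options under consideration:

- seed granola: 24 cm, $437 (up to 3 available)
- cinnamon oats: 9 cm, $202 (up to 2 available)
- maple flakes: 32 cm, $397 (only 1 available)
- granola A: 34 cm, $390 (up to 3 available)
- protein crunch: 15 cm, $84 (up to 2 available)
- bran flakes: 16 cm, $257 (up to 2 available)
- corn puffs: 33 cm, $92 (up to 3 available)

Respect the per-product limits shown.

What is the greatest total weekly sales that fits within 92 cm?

1715

By weekly sales per cm: cinnamon oats 22.44, seed granola 18.21, bran flakes 16.06 lead.
The ratio ordering already packs tightly: 3×seed granola + 2×cinnamon oats, 90 cm, 1715.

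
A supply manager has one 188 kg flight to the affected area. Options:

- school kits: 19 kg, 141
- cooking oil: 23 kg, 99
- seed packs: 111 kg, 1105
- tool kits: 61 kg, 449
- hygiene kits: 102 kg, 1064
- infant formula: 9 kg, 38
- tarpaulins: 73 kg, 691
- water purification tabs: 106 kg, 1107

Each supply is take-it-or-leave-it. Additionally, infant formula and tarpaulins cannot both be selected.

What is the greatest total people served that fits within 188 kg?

1798

Ranking by ratio (people served/kg): water purification tabs 10.44, hygiene kits 10.43, seed packs 9.95, tarpaulins 9.47.
Taking tarpaulins + water purification tabs: 179 kg used, 1798 in people served.
That's the maximum — no feasible swap from here does better than 1798.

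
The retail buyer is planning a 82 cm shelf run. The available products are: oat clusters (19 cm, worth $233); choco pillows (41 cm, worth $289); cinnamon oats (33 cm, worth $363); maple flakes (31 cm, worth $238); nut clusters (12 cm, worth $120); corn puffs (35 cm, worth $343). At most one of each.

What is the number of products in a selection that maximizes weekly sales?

3

Optimal total is 826.
For example cinnamon oats + nut clusters + corn puffs achieves it, using 80 cm.
All optima have 3 products.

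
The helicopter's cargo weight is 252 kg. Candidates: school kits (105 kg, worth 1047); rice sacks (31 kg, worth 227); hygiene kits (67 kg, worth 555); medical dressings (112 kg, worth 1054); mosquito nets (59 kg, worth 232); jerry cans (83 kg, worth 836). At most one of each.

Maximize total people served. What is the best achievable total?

Taking the top-ratio supplies first gives school kits + rice sacks + jerry cans for 2110 (219 kg).
Replace jerry cans with medical dressings: the trade gains 218 net, giving 2328 at 248 kg.
Runner-up rice sacks + medical dressings + jerry cans tops out at 2117.

2328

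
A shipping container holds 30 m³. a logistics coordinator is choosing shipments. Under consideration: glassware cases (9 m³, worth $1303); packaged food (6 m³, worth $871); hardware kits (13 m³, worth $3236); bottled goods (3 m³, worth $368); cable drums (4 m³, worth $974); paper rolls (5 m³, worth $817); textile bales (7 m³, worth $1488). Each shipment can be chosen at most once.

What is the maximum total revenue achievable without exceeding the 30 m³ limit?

By revenue per m³: hardware kits 248.92, cable drums 243.50, textile bales 212.57, paper rolls 163.40 lead.
Taking the top-ratio shipments first gives hardware kits + cable drums + paper rolls + textile bales for 6515 (29 m³).
Dropping paper rolls frees 5 m³; slotting in packaged food (6 m³) lifts the total to 6569 at 30 m³.
That's the maximum — no swap from here does better than 6569.

6569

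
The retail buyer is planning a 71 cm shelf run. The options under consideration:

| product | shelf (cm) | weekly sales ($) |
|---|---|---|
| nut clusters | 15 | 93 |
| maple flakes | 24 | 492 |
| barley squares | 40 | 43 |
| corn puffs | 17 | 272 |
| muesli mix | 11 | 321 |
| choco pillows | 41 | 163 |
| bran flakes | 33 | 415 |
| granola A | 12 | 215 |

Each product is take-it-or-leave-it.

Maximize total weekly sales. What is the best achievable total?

1300

Maple flakes + corn puffs + muesli mix + granola A uses 64 of the 71 cm and totals 1300.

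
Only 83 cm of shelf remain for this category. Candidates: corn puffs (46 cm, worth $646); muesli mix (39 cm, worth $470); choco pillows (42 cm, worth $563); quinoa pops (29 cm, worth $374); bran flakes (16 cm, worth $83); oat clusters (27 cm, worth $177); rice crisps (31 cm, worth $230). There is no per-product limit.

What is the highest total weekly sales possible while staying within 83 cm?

1033

A density-first pass picks corn puffs + quinoa pops — 1020 at 75 cm.
The 75 cm tied up in corn puffs and quinoa pops is better spent on muesli mix + choco pillows — total rises to 1033 (81 cm).
No other feasible combination exceeds 1033.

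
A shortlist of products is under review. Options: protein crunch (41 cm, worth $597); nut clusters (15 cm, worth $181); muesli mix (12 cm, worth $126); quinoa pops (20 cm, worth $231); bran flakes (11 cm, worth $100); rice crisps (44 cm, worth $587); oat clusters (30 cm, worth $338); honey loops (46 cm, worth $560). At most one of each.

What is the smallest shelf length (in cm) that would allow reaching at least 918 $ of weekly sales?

71

Need the lightest bundle worth ≥ 918.
protein crunch + oat clusters reaches 935 using 71 cm.
No combination under 71 cm hits 918.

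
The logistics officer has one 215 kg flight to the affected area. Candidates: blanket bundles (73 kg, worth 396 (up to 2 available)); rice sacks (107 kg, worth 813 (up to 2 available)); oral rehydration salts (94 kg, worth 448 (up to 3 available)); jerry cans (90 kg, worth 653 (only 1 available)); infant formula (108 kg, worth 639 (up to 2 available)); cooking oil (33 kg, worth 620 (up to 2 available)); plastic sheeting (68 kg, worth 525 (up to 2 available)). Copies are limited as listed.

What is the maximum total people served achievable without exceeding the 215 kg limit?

2290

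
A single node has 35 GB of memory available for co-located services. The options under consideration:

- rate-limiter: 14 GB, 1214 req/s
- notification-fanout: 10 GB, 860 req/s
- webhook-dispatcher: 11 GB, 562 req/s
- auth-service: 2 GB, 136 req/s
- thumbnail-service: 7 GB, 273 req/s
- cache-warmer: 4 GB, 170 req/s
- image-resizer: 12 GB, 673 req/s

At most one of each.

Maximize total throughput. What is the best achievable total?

2636

A density-first pass picks rate-limiter + notification-fanout + auth-service + cache-warmer — 2380 at 30 GB.
The 6 GB tied up in auth-service and cache-warmer is better spent on webhook-dispatcher — total rises to 2636 (35 GB).
The closest alternative, rate-limiter + notification-fanout + thumbnail-service + cache-warmer, reaches only 2517.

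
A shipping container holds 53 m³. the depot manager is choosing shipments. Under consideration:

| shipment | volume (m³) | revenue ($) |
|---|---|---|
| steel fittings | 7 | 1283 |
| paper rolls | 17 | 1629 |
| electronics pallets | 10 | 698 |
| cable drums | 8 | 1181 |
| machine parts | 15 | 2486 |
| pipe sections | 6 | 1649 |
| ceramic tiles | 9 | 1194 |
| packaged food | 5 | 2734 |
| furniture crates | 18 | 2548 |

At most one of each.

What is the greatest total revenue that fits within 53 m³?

10700

Filling by ratio: steel fittings + cable drums + machine parts + pipe sections + ceramic tiles + packaged food for 10527, with 3 m³ left unused.
Replace cable drums and ceramic tiles with furniture crates: the trade gains 173 net, giving 10700 at 51 m³.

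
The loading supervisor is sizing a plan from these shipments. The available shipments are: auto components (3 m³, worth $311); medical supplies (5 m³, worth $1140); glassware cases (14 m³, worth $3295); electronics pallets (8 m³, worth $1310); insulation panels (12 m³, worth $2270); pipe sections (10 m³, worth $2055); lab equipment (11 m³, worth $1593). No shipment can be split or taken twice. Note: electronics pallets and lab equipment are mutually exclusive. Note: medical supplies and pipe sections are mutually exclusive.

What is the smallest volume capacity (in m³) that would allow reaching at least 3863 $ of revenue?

Look for the lowest-volume combination reaching 3863.
medical supplies + glassware cases: 4435 revenue at 19 m³.
Below 19 m³ the best achievable stays under 3863.

19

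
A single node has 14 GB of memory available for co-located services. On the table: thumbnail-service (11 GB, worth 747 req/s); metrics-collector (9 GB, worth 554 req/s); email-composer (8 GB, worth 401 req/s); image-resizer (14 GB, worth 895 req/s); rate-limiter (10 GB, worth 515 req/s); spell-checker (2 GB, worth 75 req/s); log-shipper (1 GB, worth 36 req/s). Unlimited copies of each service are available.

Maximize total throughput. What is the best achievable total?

895

Density check — thumbnail-service 67.91, image-resizer 63.93, metrics-collector 61.56, rate-limiter 51.50 are the best per GB.
A density-first pass picks thumbnail-service + spell-checker + log-shipper — 858 at 14 GB.
The 14 GB tied up in thumbnail-service and spell-checker and log-shipper is better spent on image-resizer — total rises to 895 (14 GB).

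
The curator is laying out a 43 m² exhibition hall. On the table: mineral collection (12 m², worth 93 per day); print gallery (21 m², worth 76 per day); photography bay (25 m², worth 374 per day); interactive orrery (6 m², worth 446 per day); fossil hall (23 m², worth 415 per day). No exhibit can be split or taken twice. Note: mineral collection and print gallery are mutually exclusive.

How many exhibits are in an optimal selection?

Best achievable expected visitors is 954.
One optimal bundle: mineral collection + interactive orrery + fossil hall (41 m²).
Any selection reaching 954 contains exactly 3 exhibits.

3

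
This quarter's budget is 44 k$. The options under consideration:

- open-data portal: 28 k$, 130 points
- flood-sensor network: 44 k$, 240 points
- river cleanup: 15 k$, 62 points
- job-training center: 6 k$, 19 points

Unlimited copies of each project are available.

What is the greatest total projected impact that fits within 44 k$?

240

Taking flood-sensor network: 44 k$ used, 240 in projected impact.
Nothing else within 44 k$ beats 240.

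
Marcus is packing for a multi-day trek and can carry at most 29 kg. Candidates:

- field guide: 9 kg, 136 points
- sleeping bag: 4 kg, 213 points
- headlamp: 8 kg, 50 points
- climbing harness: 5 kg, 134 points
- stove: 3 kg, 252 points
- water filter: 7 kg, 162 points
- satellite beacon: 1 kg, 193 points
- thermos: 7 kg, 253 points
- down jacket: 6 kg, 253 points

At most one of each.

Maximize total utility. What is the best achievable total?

Ranking by ratio (utility/kg): satellite beacon 193.00, stove 84.00, sleeping bag 53.25.
Filling by ratio: sleeping bag + climbing harness + stove + satellite beacon + thermos + down jacket for 1298, with 3 kg left unused.
Replace climbing harness with water filter: the trade gains 28 net, giving 1326 at 28 kg.

1326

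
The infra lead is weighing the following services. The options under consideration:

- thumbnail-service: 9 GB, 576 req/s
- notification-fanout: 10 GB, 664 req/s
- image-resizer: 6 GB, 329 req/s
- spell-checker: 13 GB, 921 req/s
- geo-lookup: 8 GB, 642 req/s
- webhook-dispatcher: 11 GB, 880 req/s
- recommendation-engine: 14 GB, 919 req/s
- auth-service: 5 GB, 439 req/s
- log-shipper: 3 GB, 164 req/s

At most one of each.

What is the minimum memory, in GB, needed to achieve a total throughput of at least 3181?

43

Minimise GB subject to total throughput ≥ 3181.
Taking thumbnail-service + notification-fanout + geo-lookup + webhook-dispatcher + auth-service gives 3201 (≥ 3181) for 43 GB.
Any bundle with less than 43 GB falls short of 3181.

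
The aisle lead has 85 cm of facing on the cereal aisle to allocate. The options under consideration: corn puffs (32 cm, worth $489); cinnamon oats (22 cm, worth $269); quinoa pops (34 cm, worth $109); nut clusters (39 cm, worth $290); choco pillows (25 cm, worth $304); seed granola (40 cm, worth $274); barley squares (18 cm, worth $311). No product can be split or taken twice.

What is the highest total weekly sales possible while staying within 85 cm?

1104

Filling by ratio: corn puffs + cinnamon oats + barley squares for 1069, with 13 cm left unused.
The 22 cm tied up in cinnamon oats is better spent on choco pillows — total rises to 1104 (75 cm).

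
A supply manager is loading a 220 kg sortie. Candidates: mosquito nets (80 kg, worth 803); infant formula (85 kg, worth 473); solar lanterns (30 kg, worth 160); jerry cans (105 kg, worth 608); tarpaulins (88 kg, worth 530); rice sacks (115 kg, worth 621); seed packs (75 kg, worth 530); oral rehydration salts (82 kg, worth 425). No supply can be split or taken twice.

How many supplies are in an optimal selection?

3

Best achievable people served is 1571.
One optimal bundle: mosquito nets + solar lanterns + jerry cans (215 kg).
All optima have 3 supplies.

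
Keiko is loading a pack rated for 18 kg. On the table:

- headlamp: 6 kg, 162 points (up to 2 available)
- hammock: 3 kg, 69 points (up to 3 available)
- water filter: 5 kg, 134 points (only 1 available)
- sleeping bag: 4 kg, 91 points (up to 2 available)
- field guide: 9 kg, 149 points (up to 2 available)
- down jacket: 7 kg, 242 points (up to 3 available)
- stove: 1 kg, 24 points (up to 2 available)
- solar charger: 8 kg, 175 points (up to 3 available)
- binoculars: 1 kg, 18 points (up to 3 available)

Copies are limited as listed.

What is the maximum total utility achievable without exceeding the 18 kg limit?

Greedy by ratio would take 2×down jacket + 2×stove + 2×binoculars: 18 kg used, total 568.
The 3 kg tied up in stove and 2×binoculars is better spent on hammock — total rises to 577 (18 kg).
No other feasible combination exceeds 577.

577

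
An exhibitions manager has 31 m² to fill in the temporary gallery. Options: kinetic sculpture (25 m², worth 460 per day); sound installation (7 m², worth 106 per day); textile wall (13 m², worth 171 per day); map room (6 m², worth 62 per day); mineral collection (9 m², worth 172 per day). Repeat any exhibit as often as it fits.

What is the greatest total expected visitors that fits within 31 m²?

522

Taking the top-ratio exhibits first gives 3×mineral collection for 516 (27 m²).
Dropping 3×mineral collection frees 27 m²; slotting in kinetic sculpture + map room (31 m²) lifts the total to 522 at 31 m².
No other feasible combination exceeds 522.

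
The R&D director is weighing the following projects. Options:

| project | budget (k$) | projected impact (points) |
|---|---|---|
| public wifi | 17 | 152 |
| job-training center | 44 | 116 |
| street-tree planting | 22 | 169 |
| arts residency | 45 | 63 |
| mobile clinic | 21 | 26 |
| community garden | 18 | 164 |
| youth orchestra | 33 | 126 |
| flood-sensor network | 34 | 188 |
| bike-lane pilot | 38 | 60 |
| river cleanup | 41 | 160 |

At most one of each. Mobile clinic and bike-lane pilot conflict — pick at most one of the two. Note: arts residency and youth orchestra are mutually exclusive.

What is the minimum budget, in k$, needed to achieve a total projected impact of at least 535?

Minimise k$ subject to total projected impact ≥ 535.
Taking public wifi + street-tree planting + community garden + youth orchestra gives 611 (≥ 535) for 90 k$.
Below 90 k$ the best achievable stays under 535.

90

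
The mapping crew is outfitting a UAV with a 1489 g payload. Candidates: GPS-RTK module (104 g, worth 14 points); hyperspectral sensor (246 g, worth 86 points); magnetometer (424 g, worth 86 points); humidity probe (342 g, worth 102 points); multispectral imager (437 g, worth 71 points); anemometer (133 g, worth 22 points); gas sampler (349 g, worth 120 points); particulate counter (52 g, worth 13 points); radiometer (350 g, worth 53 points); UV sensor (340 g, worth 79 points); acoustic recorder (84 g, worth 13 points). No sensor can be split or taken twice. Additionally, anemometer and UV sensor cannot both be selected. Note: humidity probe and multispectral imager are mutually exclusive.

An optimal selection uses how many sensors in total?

6

Best achievable data value is 414.
For example GPS-RTK module + hyperspectral sensor + humidity probe + gas sampler + particulate counter + UV sensor achieves it, using 1433 g.
All optima have 6 sensors.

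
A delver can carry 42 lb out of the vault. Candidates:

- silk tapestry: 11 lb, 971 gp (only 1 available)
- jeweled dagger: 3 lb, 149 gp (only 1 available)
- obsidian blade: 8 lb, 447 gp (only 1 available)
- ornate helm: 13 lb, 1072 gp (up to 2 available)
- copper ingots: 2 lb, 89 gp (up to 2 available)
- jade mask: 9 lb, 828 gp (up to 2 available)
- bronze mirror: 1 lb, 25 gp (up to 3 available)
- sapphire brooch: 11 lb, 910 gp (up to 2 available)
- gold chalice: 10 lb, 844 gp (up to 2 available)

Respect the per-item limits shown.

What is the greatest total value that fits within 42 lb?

3699

A density-first pass picks silk tapestry + jeweled dagger + 2×jade mask + gold chalice — 3620 at 42 lb.
Replace jeweled dagger and gold chalice with ornate helm: the trade gains 79 net, giving 3699 at 42 lb.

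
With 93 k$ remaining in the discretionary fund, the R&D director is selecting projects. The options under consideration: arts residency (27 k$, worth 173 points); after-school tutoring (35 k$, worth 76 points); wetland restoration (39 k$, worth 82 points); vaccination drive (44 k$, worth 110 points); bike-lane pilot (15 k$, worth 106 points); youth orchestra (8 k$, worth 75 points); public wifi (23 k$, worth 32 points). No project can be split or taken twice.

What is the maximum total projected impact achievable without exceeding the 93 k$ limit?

436

A density-first pass picks arts residency + after-school tutoring + bike-lane pilot + youth orchestra — 430 at 85 k$.
Replace after-school tutoring with wetland restoration: the trade gains 6 net, giving 436 at 89 k$.
That's the maximum — no swap from here does better than 436.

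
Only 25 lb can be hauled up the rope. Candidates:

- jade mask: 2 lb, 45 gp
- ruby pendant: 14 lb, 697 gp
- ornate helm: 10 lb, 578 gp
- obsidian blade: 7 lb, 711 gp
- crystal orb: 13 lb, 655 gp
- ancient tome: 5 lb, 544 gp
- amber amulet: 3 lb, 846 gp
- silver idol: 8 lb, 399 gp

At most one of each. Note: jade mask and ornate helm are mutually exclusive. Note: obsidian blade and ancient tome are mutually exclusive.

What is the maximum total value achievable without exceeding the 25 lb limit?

Density check — amber amulet 282.00, ancient tome 108.80, obsidian blade 101.57 are the best per lb.
Taking jade mask + obsidian blade + crystal orb + amber amulet: 25 lb used, 2257 in value.
Next best is ruby pendant + obsidian blade + amber amulet at 2254 (24 lb) — short by 3.

2257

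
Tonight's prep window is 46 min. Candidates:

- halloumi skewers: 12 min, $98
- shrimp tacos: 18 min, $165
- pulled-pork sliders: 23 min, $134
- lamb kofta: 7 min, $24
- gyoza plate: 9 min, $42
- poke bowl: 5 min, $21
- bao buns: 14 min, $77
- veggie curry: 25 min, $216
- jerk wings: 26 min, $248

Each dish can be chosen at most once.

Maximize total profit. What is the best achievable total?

Ranking by ratio (profit/min): jerk wings 9.54, shrimp tacos 9.17, veggie curry 8.64.
Best packing: shrimp tacos + jerk wings — 44 min, 413 total.
Every other selection either busts 46 min or fails to beat 413.

413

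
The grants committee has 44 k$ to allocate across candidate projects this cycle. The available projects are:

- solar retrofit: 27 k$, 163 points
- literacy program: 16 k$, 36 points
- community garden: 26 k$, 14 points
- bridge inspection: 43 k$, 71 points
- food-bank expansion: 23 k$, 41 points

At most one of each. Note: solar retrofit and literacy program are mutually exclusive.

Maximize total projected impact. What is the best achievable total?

Density check — solar retrofit 6.04, literacy program 2.25, food-bank expansion 1.78 are the best per k$.
Best packing: solar retrofit — 27 k$, 163 total.

163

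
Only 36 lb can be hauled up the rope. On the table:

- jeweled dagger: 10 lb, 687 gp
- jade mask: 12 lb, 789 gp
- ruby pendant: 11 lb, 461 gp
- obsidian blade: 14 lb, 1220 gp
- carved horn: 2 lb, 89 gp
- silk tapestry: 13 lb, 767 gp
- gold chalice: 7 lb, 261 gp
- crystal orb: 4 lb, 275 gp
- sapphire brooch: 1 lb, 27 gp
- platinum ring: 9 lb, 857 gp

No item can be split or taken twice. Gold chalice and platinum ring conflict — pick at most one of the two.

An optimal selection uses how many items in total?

Optimal total is 2893.
For example jade mask + obsidian blade + sapphire brooch + platinum ring achieves it, using 36 lb.
Any selection reaching 2893 contains exactly 4 items.

4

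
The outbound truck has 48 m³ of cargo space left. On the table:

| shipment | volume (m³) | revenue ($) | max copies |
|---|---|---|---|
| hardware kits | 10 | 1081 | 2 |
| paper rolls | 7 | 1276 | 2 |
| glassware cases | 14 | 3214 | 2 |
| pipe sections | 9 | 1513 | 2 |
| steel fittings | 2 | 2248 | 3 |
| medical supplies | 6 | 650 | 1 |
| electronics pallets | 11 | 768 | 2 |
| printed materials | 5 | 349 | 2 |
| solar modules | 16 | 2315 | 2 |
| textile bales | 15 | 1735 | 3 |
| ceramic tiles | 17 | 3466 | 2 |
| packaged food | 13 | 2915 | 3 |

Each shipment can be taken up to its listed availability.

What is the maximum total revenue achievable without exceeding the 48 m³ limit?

Ranking by ratio (revenue/m³): steel fittings 1124.00, glassware cases 229.57, packaged food 224.23.
The ratio ordering already packs tightly: 2×glassware cases + 3×steel fittings + packaged food, 47 m³, 16087.

16087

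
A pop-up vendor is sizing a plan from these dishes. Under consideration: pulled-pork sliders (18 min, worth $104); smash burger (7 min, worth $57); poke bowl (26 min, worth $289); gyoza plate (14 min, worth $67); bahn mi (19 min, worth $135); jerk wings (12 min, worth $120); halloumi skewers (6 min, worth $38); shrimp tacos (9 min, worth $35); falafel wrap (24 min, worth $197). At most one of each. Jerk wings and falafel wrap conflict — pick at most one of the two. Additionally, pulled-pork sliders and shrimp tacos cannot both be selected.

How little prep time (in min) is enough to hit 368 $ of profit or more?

Minimise min subject to total profit ≥ 368.
poke bowl + jerk wings reaches 409 using 38 min.
Below 38 min the best achievable stays under 368.

38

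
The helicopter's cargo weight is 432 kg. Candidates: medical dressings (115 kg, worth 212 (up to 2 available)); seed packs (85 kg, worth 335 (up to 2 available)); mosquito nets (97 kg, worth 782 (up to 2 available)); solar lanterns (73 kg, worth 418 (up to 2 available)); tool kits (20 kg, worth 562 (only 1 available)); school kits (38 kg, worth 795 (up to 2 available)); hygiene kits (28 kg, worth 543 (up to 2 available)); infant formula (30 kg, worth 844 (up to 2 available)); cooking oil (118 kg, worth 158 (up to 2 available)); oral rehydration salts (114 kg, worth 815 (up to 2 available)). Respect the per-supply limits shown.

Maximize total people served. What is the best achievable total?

By people served per kg: infant formula 28.13, tool kits 28.10, school kits 20.92 lead.
A density-first pass picks 2×mosquito nets + tool kits + 2×school kits + 2×hygiene kits + 2×infant formula — 6490 at 406 kg.
Dropping mosquito nets frees 97 kg; slotting in oral rehydration salts (114 kg) lifts the total to 6523 at 423 kg.
Nothing else within 432 kg beats 6523.

6523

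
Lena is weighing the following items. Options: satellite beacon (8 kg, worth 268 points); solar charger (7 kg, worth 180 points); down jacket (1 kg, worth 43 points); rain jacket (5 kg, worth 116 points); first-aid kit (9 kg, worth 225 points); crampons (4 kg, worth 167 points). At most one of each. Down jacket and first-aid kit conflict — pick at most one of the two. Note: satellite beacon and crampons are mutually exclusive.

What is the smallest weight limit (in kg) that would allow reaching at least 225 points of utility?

Minimise kg subject to total utility ≥ 225.
satellite beacon: 268 utility at 8 kg.
Below 8 kg the best achievable stays under 225.

8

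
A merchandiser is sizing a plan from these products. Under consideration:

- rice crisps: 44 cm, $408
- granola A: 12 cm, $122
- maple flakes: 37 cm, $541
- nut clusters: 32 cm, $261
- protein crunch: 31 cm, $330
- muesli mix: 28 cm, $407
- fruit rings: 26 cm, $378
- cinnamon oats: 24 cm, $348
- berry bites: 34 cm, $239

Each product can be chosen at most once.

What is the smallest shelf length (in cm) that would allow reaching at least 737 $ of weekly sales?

52

Need the lightest bundle worth ≥ 737.
muesli mix + cinnamon oats reaches 755 using 52 cm.
Below 52 cm the best achievable stays under 737.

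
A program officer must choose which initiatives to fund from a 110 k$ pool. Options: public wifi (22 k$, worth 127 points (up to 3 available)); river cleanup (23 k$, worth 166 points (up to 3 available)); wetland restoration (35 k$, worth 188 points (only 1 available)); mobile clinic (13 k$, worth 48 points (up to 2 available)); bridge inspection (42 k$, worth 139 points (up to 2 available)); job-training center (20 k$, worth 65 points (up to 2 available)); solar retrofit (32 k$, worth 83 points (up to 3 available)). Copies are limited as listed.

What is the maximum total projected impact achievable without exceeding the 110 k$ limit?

686

Taking the top-ratio projects first gives public wifi + 3×river cleanup + mobile clinic for 673 (104 k$).
Replace public wifi and mobile clinic with wetland restoration: the trade gains 13 net, giving 686 at 104 k$.
Every other selection either busts 110 k$ or exceeds an availability limit or fails to beat 686.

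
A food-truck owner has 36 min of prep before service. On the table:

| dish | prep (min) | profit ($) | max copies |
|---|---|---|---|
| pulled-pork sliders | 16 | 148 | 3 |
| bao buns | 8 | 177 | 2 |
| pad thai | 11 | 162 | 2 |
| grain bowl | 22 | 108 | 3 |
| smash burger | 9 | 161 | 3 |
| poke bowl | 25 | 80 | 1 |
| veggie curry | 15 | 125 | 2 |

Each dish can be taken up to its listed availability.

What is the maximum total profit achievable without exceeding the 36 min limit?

677

By profit per min: bao buns 22.12, smash burger 17.89, pad thai 14.73 lead.
Filling by ratio: 2×bao buns + 2×smash burger for 676, with 2 min left unused.
The 9 min tied up in smash burger is better spent on pad thai — total rises to 677 (36 min).
Nothing else within 36 min beats 677.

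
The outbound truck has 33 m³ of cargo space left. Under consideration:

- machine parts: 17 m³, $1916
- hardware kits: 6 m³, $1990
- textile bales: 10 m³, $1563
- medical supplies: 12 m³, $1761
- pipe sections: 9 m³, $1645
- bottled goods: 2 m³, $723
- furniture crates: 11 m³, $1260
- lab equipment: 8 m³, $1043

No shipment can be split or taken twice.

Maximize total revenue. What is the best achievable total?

6241

Density check — bottled goods 361.50, hardware kits 331.67, pipe sections 182.78, textile bales 156.30 are the best per m³.
A density-first pass picks hardware kits + textile bales + pipe sections + bottled goods — 5921 at 27 m³.
Dropping bottled goods frees 2 m³; slotting in lab equipment (8 m³) lifts the total to 6241 at 33 m³.
Every other selection either busts 33 m³ or fails to beat 6241.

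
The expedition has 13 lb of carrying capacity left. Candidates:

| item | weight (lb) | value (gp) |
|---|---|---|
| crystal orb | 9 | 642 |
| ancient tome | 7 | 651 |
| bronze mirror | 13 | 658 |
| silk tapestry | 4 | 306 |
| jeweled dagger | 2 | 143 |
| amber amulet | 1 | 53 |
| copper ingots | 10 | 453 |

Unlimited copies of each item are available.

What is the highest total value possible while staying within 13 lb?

1100

Ancient tome + silk tapestry + jeweled dagger uses 13 of the 13 lb and totals 1100.
That's the maximum — no swap from here does better than 1100.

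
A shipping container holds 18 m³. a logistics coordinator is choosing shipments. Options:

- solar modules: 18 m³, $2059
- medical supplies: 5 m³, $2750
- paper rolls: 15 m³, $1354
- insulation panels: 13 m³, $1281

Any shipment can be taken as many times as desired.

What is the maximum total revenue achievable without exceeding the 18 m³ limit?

8250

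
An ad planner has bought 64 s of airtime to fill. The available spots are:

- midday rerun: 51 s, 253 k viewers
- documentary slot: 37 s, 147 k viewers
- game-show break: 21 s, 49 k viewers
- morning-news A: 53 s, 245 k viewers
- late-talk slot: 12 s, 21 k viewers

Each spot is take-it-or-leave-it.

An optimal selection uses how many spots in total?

2

Optimal total is 274.
One optimal bundle: midday rerun + late-talk slot (63 s).
Any selection reaching 274 contains exactly 2 spots.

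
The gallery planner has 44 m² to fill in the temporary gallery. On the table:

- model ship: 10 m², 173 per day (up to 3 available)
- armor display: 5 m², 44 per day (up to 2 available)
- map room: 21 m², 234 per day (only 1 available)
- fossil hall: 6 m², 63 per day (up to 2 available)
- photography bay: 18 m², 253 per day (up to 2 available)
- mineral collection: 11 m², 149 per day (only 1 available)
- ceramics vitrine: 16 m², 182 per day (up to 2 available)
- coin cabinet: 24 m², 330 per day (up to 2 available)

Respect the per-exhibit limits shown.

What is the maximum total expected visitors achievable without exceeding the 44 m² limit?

Taking the top-ratio exhibits first gives 3×model ship + mineral collection for 668 (41 m²).
Replace model ship and mineral collection with coin cabinet: the trade gains 8 net, giving 676 at 44 m².
Nothing else within 44 m² beats 676.

676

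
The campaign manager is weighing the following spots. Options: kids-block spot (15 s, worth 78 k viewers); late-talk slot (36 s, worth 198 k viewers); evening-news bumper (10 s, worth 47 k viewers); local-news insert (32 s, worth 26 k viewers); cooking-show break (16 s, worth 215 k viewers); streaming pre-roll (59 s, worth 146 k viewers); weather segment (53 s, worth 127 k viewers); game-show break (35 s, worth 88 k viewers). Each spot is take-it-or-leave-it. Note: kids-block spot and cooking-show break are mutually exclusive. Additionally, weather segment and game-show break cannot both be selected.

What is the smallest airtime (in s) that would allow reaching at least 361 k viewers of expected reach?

52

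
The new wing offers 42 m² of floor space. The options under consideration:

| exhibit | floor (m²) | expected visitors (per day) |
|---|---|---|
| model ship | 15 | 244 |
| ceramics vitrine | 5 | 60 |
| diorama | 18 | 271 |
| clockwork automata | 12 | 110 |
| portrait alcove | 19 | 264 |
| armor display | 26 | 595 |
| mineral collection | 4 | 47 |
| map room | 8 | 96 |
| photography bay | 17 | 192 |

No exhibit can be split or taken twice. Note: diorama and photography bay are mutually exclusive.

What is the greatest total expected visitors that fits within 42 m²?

839

Ranking by ratio (expected visitors/m²): armor display 22.88, model ship 16.27, diorama 15.06.
Best packing: model ship + armor display — 41 m², 839 total.
The closest alternative, clockwork automata + armor display + mineral collection, reaches only 752.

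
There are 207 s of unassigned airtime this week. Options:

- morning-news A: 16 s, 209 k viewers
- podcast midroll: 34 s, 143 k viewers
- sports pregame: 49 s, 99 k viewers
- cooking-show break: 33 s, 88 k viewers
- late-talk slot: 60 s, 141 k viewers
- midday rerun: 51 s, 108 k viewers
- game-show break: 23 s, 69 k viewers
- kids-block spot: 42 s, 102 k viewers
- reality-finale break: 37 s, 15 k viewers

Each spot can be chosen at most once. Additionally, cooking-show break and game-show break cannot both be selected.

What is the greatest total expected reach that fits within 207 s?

Best packing: morning-news A + podcast midroll + late-talk slot + midday rerun + kids-block spot — 203 s, 703 total.
Nothing else feasible within 207 s beats 703.

703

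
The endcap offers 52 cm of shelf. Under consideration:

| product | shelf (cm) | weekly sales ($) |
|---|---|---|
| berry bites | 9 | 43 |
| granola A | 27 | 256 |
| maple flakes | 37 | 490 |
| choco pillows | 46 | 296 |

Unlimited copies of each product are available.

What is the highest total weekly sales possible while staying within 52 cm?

533

Ranking by ratio (weekly sales/cm): maple flakes 13.24, granola A 9.48, choco pillows 6.43, berry bites 4.78.
Berry bites + maple flakes uses 46 of the 52 cm and totals 533.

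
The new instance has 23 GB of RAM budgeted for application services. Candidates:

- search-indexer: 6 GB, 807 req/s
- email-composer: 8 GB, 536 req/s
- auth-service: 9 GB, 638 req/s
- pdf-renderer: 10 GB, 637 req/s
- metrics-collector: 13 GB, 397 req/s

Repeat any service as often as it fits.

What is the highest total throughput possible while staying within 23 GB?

2421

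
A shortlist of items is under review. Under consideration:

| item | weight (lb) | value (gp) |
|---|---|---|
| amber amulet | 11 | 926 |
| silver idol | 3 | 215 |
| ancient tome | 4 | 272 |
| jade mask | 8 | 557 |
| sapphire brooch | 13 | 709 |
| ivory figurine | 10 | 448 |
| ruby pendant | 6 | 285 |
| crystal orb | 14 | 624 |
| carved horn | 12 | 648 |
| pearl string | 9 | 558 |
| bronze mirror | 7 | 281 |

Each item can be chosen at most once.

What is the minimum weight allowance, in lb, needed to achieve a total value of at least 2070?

Need the lightest bundle worth ≥ 2070.
amber amulet + silver idol + ancient tome + sapphire brooch: 2122 value at 31 lb.
No combination under 31 lb hits 2070.

31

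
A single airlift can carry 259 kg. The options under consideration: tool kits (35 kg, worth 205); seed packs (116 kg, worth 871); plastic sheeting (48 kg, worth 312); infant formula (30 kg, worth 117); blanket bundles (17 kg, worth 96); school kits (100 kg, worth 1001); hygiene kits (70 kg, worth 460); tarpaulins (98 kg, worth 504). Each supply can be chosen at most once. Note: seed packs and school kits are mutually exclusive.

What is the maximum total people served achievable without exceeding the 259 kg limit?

1978

Tool kits + plastic sheeting + school kits + hygiene kits uses 253 of the 259 kg and totals 1978.
Next best is plastic sheeting + infant formula + school kits + hygiene kits at 1890 (248 kg) — short by 88.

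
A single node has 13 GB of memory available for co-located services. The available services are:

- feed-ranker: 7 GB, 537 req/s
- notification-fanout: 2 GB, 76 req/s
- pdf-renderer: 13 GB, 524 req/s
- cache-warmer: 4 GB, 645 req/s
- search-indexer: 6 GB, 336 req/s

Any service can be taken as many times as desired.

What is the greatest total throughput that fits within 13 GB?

Ranking by ratio (throughput/GB): cache-warmer 161.25, feed-ranker 76.71, search-indexer 56.00.
The ratio ordering already packs tightly: 3×cache-warmer, 12 GB, 1935.

1935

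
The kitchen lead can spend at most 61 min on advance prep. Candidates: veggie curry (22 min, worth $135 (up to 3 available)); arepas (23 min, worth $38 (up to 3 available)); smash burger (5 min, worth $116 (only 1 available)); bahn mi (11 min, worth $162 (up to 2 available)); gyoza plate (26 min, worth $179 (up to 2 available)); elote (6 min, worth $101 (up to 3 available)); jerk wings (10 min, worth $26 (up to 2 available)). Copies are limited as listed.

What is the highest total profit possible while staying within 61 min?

777

By profit per min: smash burger 23.20, elote 16.83, bahn mi 14.73, gyoza plate 6.88 lead.
Taking the top-ratio dishes first gives smash burger + 2×bahn mi + 3×elote + jerk wings for 769 (55 min).
Replace elote and jerk wings with veggie curry: the trade gains 8 net, giving 777 at 61 min.
Every other selection either busts 61 min or exceeds an availability limit or fails to beat 777.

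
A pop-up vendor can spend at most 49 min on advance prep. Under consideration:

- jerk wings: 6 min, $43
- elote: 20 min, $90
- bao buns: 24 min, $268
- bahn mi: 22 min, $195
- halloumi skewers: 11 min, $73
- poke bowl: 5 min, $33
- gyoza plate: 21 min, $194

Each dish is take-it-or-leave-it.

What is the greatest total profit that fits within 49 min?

463

Ranking by ratio (profit/min): bao buns 11.17, gyoza plate 9.24, bahn mi 8.86, jerk wings 7.17.
A density-first pass picks bao buns + gyoza plate — 462 at 45 min.
The 21 min tied up in gyoza plate is better spent on bahn mi — total rises to 463 (46 min).
Runner-up bao buns + gyoza plate tops out at 462.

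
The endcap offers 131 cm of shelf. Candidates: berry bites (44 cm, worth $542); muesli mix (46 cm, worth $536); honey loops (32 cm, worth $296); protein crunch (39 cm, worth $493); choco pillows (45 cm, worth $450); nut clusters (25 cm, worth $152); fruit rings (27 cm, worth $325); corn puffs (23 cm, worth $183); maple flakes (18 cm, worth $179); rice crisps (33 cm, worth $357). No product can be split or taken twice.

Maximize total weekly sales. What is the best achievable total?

Density check — protein crunch 12.64, berry bites 12.32, fruit rings 12.04, muesli mix 11.65 are the best per cm.
Taking the top-ratio products first gives berry bites + protein crunch + fruit rings + maple flakes for 1539 (128 cm).
Dropping fruit rings and maple flakes frees 45 cm; slotting in muesli mix (46 cm) lifts the total to 1571 at 129 cm.

1571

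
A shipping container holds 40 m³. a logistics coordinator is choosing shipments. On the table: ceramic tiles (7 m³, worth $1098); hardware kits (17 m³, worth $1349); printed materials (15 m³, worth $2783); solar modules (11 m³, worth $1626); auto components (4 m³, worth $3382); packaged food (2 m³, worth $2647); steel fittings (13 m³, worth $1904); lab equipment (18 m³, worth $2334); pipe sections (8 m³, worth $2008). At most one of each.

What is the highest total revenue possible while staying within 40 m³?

Density check — packaged food 1323.50, auto components 845.50, pipe sections 251.00 are the best per m³.
The ratio heuristic lands on ceramic tiles + printed materials + auto components + packaged food + pipe sections (11918) but leaves 4 m³ idle.
The 7 m³ tied up in ceramic tiles is better spent on solar modules — total rises to 12446 (40 m³).
The closest alternative, ceramic tiles + printed materials + auto components + packaged food + pipe sections, reaches only 11918.

12446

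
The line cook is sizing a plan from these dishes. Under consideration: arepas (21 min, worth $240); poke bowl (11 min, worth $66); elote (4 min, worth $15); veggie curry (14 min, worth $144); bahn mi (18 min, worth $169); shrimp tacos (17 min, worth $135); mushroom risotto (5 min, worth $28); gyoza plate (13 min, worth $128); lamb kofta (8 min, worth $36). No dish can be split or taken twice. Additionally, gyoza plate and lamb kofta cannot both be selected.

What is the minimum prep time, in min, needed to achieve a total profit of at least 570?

58

Need the lightest bundle worth ≥ 570.
arepas + veggie curry + bahn mi + mushroom risotto reaches 581 using 58 min.
Any bundle with less than 58 min falls short of 570.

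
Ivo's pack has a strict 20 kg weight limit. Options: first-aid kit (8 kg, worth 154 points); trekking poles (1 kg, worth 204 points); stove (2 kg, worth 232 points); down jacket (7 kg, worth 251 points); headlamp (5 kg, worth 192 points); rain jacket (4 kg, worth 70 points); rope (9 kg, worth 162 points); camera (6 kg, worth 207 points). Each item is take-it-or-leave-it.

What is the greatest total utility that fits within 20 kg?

964

Density check — trekking poles 204.00, stove 116.00, headlamp 38.40 are the best per kg.
The ratio heuristic lands on trekking poles + stove + down jacket + headlamp + rain jacket (949) but leaves 1 kg idle.
Dropping headlamp frees 5 kg; slotting in camera (6 kg) lifts the total to 964 at 20 kg.
The closest alternative, trekking poles + stove + down jacket + headlamp + rain jacket, reaches only 949.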